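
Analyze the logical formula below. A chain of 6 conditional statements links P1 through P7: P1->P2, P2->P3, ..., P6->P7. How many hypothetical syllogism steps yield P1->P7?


With 6 implications in a chain connecting 7 propositions:
P1->P2, P2->P3, ..., P6->P7
Steps needed = (number of implications) - 1 = 6 - 1 = 5

5


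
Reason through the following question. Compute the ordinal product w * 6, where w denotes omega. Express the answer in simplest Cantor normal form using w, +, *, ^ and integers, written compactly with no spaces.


Compute w * 6.
Ordinal * is associative and left-distributive over +, but NOT commutative; for finite n>1, n*w = w but w*n stays w*n.
w * 6 means 6 copies of w concatenated: w*6.
Result = w*6

w*6


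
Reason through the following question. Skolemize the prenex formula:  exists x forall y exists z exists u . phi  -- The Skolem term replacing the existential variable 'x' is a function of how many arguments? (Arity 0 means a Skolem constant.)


Quantifier prefix: exists x forall y exists z exists u
'x' is existentially quantified at position 1.
No universal quantifiers precede it.
Skolem function arity = 0 (a Skolem constant)

0


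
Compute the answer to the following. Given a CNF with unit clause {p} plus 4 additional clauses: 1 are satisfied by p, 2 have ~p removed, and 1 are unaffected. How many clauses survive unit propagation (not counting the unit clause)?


Satisfied (removed): 1
Shortened (remain): 2
Unchanged (remain): 1
Remaining = 2 + 1 = 3

3


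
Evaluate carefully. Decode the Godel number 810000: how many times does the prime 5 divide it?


Factorize 810000 by dividing by 5 repeatedly.
Division steps: 5 divides 810000 exactly 4 time(s).
Exponent of 5 = 4

4


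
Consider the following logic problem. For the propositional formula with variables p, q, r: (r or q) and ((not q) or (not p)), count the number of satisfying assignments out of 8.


Evaluate all 8 assignments for p, q, r:
p=0, q=0, r=0: 0
p=0, q=0, r=1: 1
p=0, q=1, r=0: 1
p=0, q=1, r=1: 1
p=1, q=0, r=0: 0
p=1, q=0, r=1: 1
p=1, q=1, r=0: 0
p=1, q=1, r=1: 0
Satisfying count = 4

4


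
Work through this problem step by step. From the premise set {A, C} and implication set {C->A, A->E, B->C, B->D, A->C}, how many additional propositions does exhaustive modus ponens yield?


Initial facts: {A, C}
Apply modus ponens to closure:
  A and A->E  =>  E
Final known: {A, C, E}
New propositions: {E}
Count = 1

1


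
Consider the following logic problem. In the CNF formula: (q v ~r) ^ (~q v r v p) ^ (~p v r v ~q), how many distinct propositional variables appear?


Identify each variable that appears in the formula.
Variables found: p, q, r
Count = 3

3


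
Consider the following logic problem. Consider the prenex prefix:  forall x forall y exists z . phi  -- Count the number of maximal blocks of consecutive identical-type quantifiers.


Quantifier-type sequence: A A E  (A=forall, E=exists)
Group into maximal same-type runs:
  Ax2 | Ex1
Number of blocks = 2

2


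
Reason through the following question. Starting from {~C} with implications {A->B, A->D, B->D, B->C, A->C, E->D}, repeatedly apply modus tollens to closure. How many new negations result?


Initial negated facts: {~C}
Apply modus tollens to closure:
  ~C and B->C  =>  ~B
  ~C and A->C  =>  ~A
Final negated: {~A, ~B, ~C}
New negations: {~A, ~B}
Count = 2

2


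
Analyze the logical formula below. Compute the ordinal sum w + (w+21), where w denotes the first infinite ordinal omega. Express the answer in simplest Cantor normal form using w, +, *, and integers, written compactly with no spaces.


Compute w + (w+21).
Ordinal + is associative but NOT commutative; for finite n>0, n + w = w but w + n stays w+n.
w + (w+21) = (w+w) + 21 = w*2+21.
Result = w*2+21

w*2+21


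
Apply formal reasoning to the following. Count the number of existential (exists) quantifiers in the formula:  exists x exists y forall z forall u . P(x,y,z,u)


Quantifier prefix: exists x exists y forall z forall u
Mark each quantifier type:
  E E U U
Universal count = 2, Existential count = 2
Asked for existential (exists) quantifiers: 2

2


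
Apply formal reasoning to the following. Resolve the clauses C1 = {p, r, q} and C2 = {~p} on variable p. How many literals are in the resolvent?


Remove p from C1 and ~p from C2.
C1 remainder: {r, q}
C2 remainder: {}
Union (resolvent): {q, r}
Resolvent has 2 literal(s).

2


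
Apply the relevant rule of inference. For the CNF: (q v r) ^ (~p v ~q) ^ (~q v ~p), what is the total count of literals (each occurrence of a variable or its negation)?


Counting literals in each clause:
Clause 1: 2 literal(s)
Clause 2: 2 literal(s)
Clause 3: 2 literal(s)
Total = 6

6


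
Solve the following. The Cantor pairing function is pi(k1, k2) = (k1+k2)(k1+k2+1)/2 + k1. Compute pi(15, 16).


k1 + k2 = 31
(k1+k2)(k1+k2+1)/2 = 31 * 32 / 2 = 496
pi = 496 + 15 = 511

511


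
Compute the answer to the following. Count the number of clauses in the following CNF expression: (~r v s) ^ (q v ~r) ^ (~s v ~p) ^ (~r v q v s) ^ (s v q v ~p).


A CNF formula is a conjunction of clauses.
Clauses are separated by ^.
Counting the conjuncts: 5 clauses.

5


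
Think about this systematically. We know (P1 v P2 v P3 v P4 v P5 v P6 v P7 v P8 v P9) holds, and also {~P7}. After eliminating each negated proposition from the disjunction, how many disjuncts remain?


Original disjuncts (9): P1, P2, P3, P4, P5, P6, P7, P8, P9
Negated (eliminate): ~P7
Remaining disjuncts: P1, P2, P3, P4, P5, P6, P8, P9
Count = 9 - 1 = 8

8


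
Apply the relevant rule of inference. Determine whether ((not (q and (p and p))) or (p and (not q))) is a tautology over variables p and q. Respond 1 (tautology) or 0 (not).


Check all 4 assignments:
p=0, q=0: 1
p=0, q=1: 1
p=1, q=0: 1
p=1, q=1: 0
Satisfying count = 3/4.
Tautology iff count = 4: no.

0


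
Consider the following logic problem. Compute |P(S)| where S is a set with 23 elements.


The power set of a set with n elements has 2^n elements.
|P(S)| = 2^23 = 8388608

8388608


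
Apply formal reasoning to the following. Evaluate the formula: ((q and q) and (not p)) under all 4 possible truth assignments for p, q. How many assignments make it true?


Check all 4 assignments:
p=0, q=0: 0
p=0, q=1: 1
p=1, q=0: 0
p=1, q=1: 0
Count of True = 1

1


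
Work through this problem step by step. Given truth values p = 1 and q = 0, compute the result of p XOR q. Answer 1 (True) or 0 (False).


p = 1, q = 0
Operation: p XOR q
Evaluate: 1 XOR 0 = 1

1


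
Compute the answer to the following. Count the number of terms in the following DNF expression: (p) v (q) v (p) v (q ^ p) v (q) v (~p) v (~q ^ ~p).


A DNF formula is a disjunction of terms (conjunctions).
Terms are separated by v.
Counting the disjuncts: 7 terms.

7


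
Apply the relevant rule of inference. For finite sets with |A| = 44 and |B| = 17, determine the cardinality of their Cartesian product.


The Cartesian product A x B contains all ordered pairs (a, b).
|A x B| = |A| * |B| = 44 * 17 = 748

748


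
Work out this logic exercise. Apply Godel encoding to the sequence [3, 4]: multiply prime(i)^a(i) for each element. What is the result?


Encode each element as an exponent of the corresponding prime:
  2^3 = 8
  3^4 = 81
Product = 8 * 81 = 648

648


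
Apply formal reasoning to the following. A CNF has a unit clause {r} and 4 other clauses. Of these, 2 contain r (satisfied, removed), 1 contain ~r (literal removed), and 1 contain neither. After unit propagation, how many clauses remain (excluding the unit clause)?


Satisfied (removed): 2
Shortened (remain): 1
Unchanged (remain): 1
Remaining = 1 + 1 = 2

2


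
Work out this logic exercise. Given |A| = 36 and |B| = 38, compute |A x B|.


The Cartesian product A x B contains all ordered pairs (a, b).
|A x B| = |A| * |B| = 36 * 38 = 1368

1368


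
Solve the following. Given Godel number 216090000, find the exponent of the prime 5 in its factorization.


Factorize 216090000 by dividing by 5 repeatedly.
Division steps: 5 divides 216090000 exactly 4 time(s).
Exponent of 5 = 4

4


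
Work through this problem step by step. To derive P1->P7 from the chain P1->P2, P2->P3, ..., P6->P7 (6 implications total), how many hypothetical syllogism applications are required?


With 6 implications in a chain connecting 7 propositions:
P1->P2, P2->P3, ..., P6->P7
Steps needed = (number of implications) - 1 = 6 - 1 = 5

5


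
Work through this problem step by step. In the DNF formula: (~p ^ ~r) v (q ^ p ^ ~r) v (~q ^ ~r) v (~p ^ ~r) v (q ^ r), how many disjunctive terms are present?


A DNF formula is a disjunction of terms (conjunctions).
Terms are separated by v.
Counting the disjuncts: 5 terms.

5


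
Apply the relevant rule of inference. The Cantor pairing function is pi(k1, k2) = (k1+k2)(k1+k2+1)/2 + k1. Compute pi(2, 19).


k1 + k2 = 21
(k1+k2)(k1+k2+1)/2 = 21 * 22 / 2 = 231
pi = 231 + 2 = 233

233


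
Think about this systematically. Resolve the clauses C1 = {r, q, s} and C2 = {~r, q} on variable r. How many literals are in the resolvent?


Remove r from C1 and ~r from C2.
C1 remainder: {q, s}
C2 remainder: {q}
Union (resolvent): {q, s}
Resolvent has 2 literal(s).

2


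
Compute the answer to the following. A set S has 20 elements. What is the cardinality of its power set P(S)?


The power set of a set with n elements has 2^n elements.
|P(S)| = 2^20 = 1048576

1048576


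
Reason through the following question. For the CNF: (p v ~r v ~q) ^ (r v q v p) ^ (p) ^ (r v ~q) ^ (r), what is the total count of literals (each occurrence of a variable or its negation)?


Counting literals in each clause:
Clause 1: 3 literal(s)
Clause 2: 3 literal(s)
Clause 3: 1 literal(s)
Clause 4: 2 literal(s)
Clause 5: 1 literal(s)
Total = 10

10


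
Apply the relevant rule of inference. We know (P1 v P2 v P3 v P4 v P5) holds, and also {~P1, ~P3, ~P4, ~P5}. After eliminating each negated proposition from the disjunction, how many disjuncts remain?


Original disjuncts (5): P1, P2, P3, P4, P5
Negated (eliminate): ~P1, ~P3, ~P4, ~P5
Remaining disjuncts: P2
Count = 5 - 4 = 1

1


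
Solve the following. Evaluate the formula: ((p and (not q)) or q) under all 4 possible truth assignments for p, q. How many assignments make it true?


Check all 4 assignments:
p=0, q=0: 0
p=0, q=1: 1
p=1, q=0: 1
p=1, q=1: 1
Count of True = 3

3


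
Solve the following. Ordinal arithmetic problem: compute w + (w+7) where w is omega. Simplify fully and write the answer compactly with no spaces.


Compute w + (w+7).
Ordinal + is associative but NOT commutative; for finite n>0, n + w = w but w + n stays w+n.
w + (w+7) = (w+w) + 7 = w*2+7.
Result = w*2+7

w*2+7


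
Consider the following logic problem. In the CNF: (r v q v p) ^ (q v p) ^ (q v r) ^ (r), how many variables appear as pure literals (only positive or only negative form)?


Check each variable for pure literal status:
p: pure positive
q: pure positive
r: pure positive
Pure literal count = 3

3


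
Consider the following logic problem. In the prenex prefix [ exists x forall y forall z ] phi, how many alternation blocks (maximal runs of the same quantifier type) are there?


Quantifier-type sequence: E A A  (A=forall, E=exists)
Group into maximal same-type runs:
  Ex1 | Ax2
Number of blocks = 2

2


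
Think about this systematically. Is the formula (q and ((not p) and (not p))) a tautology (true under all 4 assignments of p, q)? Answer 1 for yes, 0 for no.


Check all 4 assignments:
p=0, q=0: 0
p=0, q=1: 1
p=1, q=0: 0
p=1, q=1: 0
Satisfying count = 1/4.
Tautology iff count = 4: no.

0


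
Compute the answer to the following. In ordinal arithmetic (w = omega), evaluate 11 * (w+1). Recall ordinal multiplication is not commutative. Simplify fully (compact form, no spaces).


Compute 11 * (w+1).
Ordinal * is associative and left-distributive over +, but NOT commutative; for finite n>1, n*w = w but w*n stays w*n.
By left-distributivity: 11 * (w+1) = 11*w + 11*1 = w + 11 = w+11.
Result = w+11

w+11


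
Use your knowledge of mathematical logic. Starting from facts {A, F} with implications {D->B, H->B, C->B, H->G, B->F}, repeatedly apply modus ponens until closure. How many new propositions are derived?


Initial facts: {A, F}
Apply modus ponens to closure:
  (no implication fires)
Final known: {A, F}
New propositions: {(none)}
Count = 0

0


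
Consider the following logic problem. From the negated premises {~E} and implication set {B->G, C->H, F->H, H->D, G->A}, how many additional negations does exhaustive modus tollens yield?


Initial negated facts: {~E}
Apply modus tollens to closure:
  (no implication fires)
Final negated: {~E}
New negations: {(none)}
Count = 0

0


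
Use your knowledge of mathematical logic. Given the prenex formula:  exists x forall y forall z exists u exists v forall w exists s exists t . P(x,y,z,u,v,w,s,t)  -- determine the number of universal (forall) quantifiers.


Quantifier prefix: exists x forall y forall z exists u exists v forall w exists s exists t
Mark each quantifier type:
  E U U E E U E E
Universal count = 3, Existential count = 5
Asked for universal (forall) quantifiers: 3

3


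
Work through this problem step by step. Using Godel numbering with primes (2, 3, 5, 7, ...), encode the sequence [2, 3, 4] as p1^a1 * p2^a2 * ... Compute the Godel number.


Encode each element as an exponent of the corresponding prime:
  2^2 = 4
  3^3 = 27
  5^4 = 625
Product = 4 * 27 * 625 = 67500

67500


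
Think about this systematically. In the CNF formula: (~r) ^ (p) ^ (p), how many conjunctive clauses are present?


A CNF formula is a conjunction of clauses.
Clauses are separated by ^.
Counting the conjuncts: 3 clauses.

3


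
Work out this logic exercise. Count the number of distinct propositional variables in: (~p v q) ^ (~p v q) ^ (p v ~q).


Identify each variable that appears in the formula.
Variables found: p, q
Count = 2

2


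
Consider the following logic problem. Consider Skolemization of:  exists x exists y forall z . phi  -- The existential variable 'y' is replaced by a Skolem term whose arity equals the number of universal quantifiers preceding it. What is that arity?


Quantifier prefix: exists x exists y forall z
'y' is existentially quantified at position 2.
No universal quantifiers precede it.
Skolem function arity = 0 (a Skolem constant)

0


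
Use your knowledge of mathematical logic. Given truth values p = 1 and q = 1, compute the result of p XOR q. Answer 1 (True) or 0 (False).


p = 1, q = 1
Operation: p XOR q
Evaluate: 1 XOR 1 = 0

0


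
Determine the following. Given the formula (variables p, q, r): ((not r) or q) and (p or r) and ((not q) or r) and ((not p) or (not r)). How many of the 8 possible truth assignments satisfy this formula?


Evaluate all 8 assignments for p, q, r:
p=0, q=0, r=0: 0
p=0, q=0, r=1: 0
p=0, q=1, r=0: 0
p=0, q=1, r=1: 1
p=1, q=0, r=0: 1
p=1, q=0, r=1: 0
p=1, q=1, r=0: 0
p=1, q=1, r=1: 0
Satisfying count = 2

2


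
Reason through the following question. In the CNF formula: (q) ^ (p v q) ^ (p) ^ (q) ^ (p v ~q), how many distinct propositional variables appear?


Identify each variable that appears in the formula.
Variables found: p, q
Count = 2

2


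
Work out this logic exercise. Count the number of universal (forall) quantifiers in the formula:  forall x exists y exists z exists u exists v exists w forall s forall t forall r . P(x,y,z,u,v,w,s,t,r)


Quantifier prefix: forall x exists y exists z exists u exists v exists w forall s forall t forall r
Mark each quantifier type:
  U E E E E E U U U
Universal count = 4, Existential count = 5
Asked for universal (forall) quantifiers: 4

4


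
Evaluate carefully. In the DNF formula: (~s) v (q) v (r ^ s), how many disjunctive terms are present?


A DNF formula is a disjunction of terms (conjunctions).
Terms are separated by v.
Counting the disjuncts: 3 terms.

3


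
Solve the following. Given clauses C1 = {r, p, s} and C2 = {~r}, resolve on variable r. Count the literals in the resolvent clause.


Remove r from C1 and ~r from C2.
C1 remainder: {p, s}
C2 remainder: {}
Union (resolvent): {p, s}
Resolvent has 2 literal(s).

2


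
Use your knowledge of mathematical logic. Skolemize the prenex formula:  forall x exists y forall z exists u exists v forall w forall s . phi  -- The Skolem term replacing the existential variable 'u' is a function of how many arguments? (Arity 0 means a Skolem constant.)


Quantifier prefix: forall x exists y forall z exists u exists v forall w forall s
'u' is existentially quantified at position 4.
Universal variables preceding it: x, z
Skolem function arity = 2

2


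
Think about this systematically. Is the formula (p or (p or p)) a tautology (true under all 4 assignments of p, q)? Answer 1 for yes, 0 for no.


Check all 4 assignments:
p=0, q=0: 0
p=0, q=1: 0
p=1, q=0: 1
p=1, q=1: 1
Satisfying count = 2/4.
Tautology iff count = 4: no.

0


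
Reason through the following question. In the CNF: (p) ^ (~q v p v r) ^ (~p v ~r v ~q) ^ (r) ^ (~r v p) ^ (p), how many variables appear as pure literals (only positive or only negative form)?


Check each variable for pure literal status:
p: mixed (not pure)
q: pure negative
r: mixed (not pure)
Pure literal count = 1

1


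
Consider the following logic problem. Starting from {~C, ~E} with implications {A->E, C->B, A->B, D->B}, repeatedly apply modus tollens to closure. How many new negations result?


Initial negated facts: {~C, ~E}
Apply modus tollens to closure:
  ~E and A->E  =>  ~A
Final negated: {~A, ~C, ~E}
New negations: {~A}
Count = 1

1


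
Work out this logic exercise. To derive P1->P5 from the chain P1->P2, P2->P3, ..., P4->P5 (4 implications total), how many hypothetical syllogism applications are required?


With 4 implications in a chain connecting 5 propositions:
P1->P2, P2->P3, ..., P4->P5
Steps needed = (number of implications) - 1 = 4 - 1 = 3

3


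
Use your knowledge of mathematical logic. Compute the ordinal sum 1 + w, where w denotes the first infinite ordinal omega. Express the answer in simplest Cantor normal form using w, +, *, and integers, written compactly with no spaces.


Compute 1 + w.
Ordinal + is associative but NOT commutative; for finite n>0, n + w = w but w + n stays w+n.
Any finite left addend is absorbed by w on the right: 1 + w = w.
Result = w

w


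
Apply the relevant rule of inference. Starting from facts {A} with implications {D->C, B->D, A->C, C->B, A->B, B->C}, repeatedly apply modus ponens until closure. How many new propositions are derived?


Initial facts: {A}
Apply modus ponens to closure:
  A and A->C  =>  C
  C and C->B  =>  B
  B and B->D  =>  D
Final known: {A, B, C, D}
New propositions: {B, C, D}
Count = 3

3


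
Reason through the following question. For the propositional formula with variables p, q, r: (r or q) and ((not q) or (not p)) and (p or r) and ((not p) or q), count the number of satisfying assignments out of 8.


Evaluate all 8 assignments for p, q, r:
p=0, q=0, r=0: 0
p=0, q=0, r=1: 1
p=0, q=1, r=0: 0
p=0, q=1, r=1: 1
p=1, q=0, r=0: 0
p=1, q=0, r=1: 0
p=1, q=1, r=0: 0
p=1, q=1, r=1: 0
Satisfying count = 2

2


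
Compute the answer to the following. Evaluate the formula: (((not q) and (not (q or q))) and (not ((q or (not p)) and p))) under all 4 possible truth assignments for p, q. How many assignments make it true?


Check all 4 assignments:
p=0, q=0: 1
p=0, q=1: 0
p=1, q=0: 1
p=1, q=1: 0
Count of True = 2

2


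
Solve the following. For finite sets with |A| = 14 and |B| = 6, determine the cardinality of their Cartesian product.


The Cartesian product A x B contains all ordered pairs (a, b).
|A x B| = |A| * |B| = 14 * 6 = 84

84


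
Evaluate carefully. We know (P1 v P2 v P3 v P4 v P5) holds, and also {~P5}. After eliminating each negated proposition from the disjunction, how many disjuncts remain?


Original disjuncts (5): P1, P2, P3, P4, P5
Negated (eliminate): ~P5
Remaining disjuncts: P1, P2, P3, P4
Count = 5 - 1 = 4

4


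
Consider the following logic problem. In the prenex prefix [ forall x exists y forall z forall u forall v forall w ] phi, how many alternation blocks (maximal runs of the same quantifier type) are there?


Quantifier-type sequence: A E A A A A  (A=forall, E=exists)
Group into maximal same-type runs:
  Ax1 | Ex1 | Ax4
Number of blocks = 3

3


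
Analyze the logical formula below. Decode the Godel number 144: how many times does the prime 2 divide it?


Factorize 144 by dividing by 2 repeatedly.
Division steps: 2 divides 144 exactly 4 time(s).
Exponent of 2 = 4

4


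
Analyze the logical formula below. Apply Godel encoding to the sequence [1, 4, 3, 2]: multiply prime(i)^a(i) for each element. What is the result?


Encode each element as an exponent of the corresponding prime:
  2^1 = 2
  3^4 = 81
  5^3 = 125
  7^2 = 49
Product = 2 * 81 * 125 * 49 = 992250

992250


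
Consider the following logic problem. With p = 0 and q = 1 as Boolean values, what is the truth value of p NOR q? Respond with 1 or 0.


p = 0, q = 1
Operation: p NOR q
Evaluate: 0 NOR 1 = 0

0


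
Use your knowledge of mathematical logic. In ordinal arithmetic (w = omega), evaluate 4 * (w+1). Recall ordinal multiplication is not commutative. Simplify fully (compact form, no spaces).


Compute 4 * (w+1).
Ordinal * is associative and left-distributive over +, but NOT commutative; for finite n>1, n*w = w but w*n stays w*n.
By left-distributivity: 4 * (w+1) = 4*w + 4*1 = w + 4 = w+4.
Result = w+4

w+4


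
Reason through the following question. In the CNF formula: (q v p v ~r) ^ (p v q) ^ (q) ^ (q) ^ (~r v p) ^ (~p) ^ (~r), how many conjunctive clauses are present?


A CNF formula is a conjunction of clauses.
Clauses are separated by ^.
Counting the conjuncts: 7 clauses.

7


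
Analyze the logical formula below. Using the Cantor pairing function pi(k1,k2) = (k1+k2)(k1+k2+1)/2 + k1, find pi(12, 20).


k1 + k2 = 32
(k1+k2)(k1+k2+1)/2 = 32 * 33 / 2 = 528
pi = 528 + 12 = 540

540


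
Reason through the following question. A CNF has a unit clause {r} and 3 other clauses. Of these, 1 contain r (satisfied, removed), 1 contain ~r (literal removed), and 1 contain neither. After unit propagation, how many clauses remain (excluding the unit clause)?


Satisfied (removed): 1
Shortened (remain): 1
Unchanged (remain): 1
Remaining = 1 + 1 = 2

2


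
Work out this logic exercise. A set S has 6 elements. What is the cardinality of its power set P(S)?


The power set of a set with n elements has 2^n elements.
|P(S)| = 2^6 = 64

64


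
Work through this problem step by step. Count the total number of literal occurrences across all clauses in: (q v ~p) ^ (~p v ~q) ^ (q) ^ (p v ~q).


Counting literals in each clause:
Clause 1: 2 literal(s)
Clause 2: 2 literal(s)
Clause 3: 1 literal(s)
Clause 4: 2 literal(s)
Total = 7

7


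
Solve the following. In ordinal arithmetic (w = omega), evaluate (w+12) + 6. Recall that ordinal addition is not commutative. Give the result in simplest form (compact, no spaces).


Compute (w+12) + 6.
Ordinal + is associative but NOT commutative; for finite n>0, n + w = w but w + n stays w+n.
By associativity: (w+12) + 6 = w + (12+6) = w+18.
Result = w+18

w+18


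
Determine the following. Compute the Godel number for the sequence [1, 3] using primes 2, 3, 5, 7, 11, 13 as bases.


Encode each element as an exponent of the corresponding prime:
  2^1 = 2
  3^3 = 27
Product = 2 * 27 = 54

54


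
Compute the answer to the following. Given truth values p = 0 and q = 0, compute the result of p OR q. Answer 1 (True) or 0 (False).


p = 0, q = 0
Operation: p OR q
Evaluate: 0 OR 0 = 0

0


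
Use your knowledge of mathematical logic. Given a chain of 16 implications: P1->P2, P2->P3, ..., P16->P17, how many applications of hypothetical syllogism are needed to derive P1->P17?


With 16 implications in a chain connecting 17 propositions:
P1->P2, P2->P3, ..., P16->P17
Steps needed = (number of implications) - 1 = 16 - 1 = 15

15


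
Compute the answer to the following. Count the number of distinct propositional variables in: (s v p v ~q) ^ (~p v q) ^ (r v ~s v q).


Identify each variable that appears in the formula.
Variables found: p, q, r, s
Count = 4

4


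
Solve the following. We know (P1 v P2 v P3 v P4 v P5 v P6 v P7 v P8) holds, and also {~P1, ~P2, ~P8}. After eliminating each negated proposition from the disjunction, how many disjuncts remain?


Original disjuncts (8): P1, P2, P3, P4, P5, P6, P7, P8
Negated (eliminate): ~P1, ~P2, ~P8
Remaining disjuncts: P3, P4, P5, P6, P7
Count = 8 - 3 = 5

5


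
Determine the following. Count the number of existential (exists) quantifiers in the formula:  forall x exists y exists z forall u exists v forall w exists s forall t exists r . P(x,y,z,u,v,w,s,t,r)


Quantifier prefix: forall x exists y exists z forall u exists v forall w exists s forall t exists r
Mark each quantifier type:
  U E E U E U E U E
Universal count = 4, Existential count = 5
Asked for existential (exists) quantifiers: 5

5


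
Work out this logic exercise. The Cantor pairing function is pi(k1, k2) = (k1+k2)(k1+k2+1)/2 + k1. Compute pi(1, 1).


k1 + k2 = 2
(k1+k2)(k1+k2+1)/2 = 2 * 3 / 2 = 3
pi = 3 + 1 = 4

4


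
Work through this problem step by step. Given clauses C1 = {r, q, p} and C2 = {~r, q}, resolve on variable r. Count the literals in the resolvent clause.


Remove r from C1 and ~r from C2.
C1 remainder: {q, p}
C2 remainder: {q}
Union (resolvent): {p, q}
Resolvent has 2 literal(s).

2


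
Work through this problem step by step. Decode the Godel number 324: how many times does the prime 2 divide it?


Factorize 324 by dividing by 2 repeatedly.
Division steps: 2 divides 324 exactly 2 time(s).
Exponent of 2 = 2

2


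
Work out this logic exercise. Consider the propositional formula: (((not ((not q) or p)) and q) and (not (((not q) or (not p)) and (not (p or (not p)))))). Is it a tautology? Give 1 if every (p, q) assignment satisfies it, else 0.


Check all 4 assignments:
p=0, q=0: 0
p=0, q=1: 1
p=1, q=0: 0
p=1, q=1: 0
Satisfying count = 1/4.
Tautology iff count = 4: no.

0


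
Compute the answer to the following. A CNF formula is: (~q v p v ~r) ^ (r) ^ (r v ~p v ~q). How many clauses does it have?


A CNF formula is a conjunction of clauses.
Clauses are separated by ^.
Counting the conjuncts: 3 clauses.

3


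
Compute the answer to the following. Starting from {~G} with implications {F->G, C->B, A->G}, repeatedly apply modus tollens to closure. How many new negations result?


Initial negated facts: {~G}
Apply modus tollens to closure:
  ~G and F->G  =>  ~F
  ~G and A->G  =>  ~A
Final negated: {~A, ~F, ~G}
New negations: {~A, ~F}
Count = 2

2


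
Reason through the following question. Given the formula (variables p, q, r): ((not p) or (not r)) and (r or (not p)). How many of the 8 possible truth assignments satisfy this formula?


Evaluate all 8 assignments for p, q, r:
p=0, q=0, r=0: 1
p=0, q=0, r=1: 1
p=0, q=1, r=0: 1
p=0, q=1, r=1: 1
p=1, q=0, r=0: 0
p=1, q=0, r=1: 0
p=1, q=1, r=0: 0
p=1, q=1, r=1: 0
Satisfying count = 4

4


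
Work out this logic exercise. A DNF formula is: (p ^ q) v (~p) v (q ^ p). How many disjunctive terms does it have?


A DNF formula is a disjunction of terms (conjunctions).
Terms are separated by v.
Counting the disjuncts: 3 terms.

3


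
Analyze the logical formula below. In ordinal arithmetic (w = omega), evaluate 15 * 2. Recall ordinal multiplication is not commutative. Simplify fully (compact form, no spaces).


Compute 15 * 2.
Ordinal * is associative and left-distributive over +, but NOT commutative; for finite n>1, n*w = w but w*n stays w*n.
Both finite; ordinal * agrees with natural *: 15 * 2 = 30.
Result = 30

30


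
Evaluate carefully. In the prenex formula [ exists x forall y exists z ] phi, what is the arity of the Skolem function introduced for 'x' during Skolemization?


Quantifier prefix: exists x forall y exists z
'x' is existentially quantified at position 1.
No universal quantifiers precede it.
Skolem function arity = 0 (a Skolem constant)

0


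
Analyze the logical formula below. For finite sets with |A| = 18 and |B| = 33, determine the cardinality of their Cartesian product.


The Cartesian product A x B contains all ordered pairs (a, b).
|A x B| = |A| * |B| = 18 * 33 = 594

594


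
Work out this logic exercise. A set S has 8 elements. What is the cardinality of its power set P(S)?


The power set of a set with n elements has 2^n elements.
|P(S)| = 2^8 = 256

256


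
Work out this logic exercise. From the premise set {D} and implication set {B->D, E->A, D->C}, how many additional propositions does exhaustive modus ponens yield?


Initial facts: {D}
Apply modus ponens to closure:
  D and D->C  =>  C
Final known: {C, D}
New propositions: {C}
Count = 1

1


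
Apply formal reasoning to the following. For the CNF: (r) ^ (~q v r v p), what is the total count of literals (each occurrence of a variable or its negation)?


Counting literals in each clause:
Clause 1: 1 literal(s)
Clause 2: 3 literal(s)
Total = 4

4


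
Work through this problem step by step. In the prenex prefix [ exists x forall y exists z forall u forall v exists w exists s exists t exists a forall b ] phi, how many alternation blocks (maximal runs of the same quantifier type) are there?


Quantifier-type sequence: E A E A A E E E E A  (A=forall, E=exists)
Group into maximal same-type runs:
  Ex1 | Ax1 | Ex1 | Ax2 | Ex4 | Ax1
Number of blocks = 6

6


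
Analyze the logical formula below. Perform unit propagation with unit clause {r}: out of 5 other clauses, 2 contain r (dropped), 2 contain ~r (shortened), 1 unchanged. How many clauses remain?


Satisfied (removed): 2
Shortened (remain): 2
Unchanged (remain): 1
Remaining = 2 + 1 = 3

3


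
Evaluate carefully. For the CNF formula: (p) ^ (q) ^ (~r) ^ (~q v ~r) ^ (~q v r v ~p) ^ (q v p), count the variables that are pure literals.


Check each variable for pure literal status:
p: mixed (not pure)
q: mixed (not pure)
r: mixed (not pure)
Pure literal count = 0

0


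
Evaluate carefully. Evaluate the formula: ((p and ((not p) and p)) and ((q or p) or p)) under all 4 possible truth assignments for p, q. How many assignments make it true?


Check all 4 assignments:
p=0, q=0: 0
p=0, q=1: 0
p=1, q=0: 0
p=1, q=1: 0
Count of True = 0

0


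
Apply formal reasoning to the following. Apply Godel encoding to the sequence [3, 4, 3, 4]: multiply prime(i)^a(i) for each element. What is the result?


Encode each element as an exponent of the corresponding prime:
  2^3 = 8
  3^4 = 81
  5^3 = 125
  7^4 = 2401
Product = 8 * 81 * 125 * 2401 = 194481000

194481000


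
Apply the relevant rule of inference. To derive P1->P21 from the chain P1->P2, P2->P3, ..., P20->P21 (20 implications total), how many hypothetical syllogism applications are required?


With 20 implications in a chain connecting 21 propositions:
P1->P2, P2->P3, ..., P20->P21
Steps needed = (number of implications) - 1 = 20 - 1 = 19

19


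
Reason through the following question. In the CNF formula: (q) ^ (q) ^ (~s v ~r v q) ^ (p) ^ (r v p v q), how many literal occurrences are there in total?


Counting literals in each clause:
Clause 1: 1 literal(s)
Clause 2: 1 literal(s)
Clause 3: 3 literal(s)
Clause 4: 1 literal(s)
Clause 5: 3 literal(s)
Total = 9

9


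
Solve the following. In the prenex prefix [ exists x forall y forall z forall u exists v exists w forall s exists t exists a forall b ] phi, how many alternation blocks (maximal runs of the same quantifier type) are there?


Quantifier-type sequence: E A A A E E A E E A  (A=forall, E=exists)
Group into maximal same-type runs:
  Ex1 | Ax3 | Ex2 | Ax1 | Ex2 | Ax1
Number of blocks = 6

6


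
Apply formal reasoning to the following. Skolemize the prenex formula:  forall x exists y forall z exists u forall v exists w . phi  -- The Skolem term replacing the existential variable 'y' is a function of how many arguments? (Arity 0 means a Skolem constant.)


Quantifier prefix: forall x exists y forall z exists u forall v exists w
'y' is existentially quantified at position 2.
Universal variables preceding it: x
Skolem function arity = 1

1


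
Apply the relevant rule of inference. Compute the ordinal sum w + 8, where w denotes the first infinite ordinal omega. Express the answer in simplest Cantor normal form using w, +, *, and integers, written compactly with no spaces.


Compute w + 8.
Ordinal + is associative but NOT commutative; for finite n>0, n + w = w but w + n stays w+n.
w + 8 is already in normal form (a successor ordinal beyond w).
Result = w+8

w+8


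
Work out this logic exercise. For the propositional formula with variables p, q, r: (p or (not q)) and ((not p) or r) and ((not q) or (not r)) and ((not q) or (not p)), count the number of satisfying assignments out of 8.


Evaluate all 8 assignments for p, q, r:
p=0, q=0, r=0: 1
p=0, q=0, r=1: 1
p=0, q=1, r=0: 0
p=0, q=1, r=1: 0
p=1, q=0, r=0: 0
p=1, q=0, r=1: 1
p=1, q=1, r=0: 0
p=1, q=1, r=1: 0
Satisfying count = 3

3


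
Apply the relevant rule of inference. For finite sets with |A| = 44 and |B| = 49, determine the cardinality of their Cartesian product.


The Cartesian product A x B contains all ordered pairs (a, b).
|A x B| = |A| * |B| = 44 * 49 = 2156

2156


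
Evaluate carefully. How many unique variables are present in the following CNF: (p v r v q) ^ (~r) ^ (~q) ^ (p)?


Identify each variable that appears in the formula.
Variables found: p, q, r
Count = 3

3


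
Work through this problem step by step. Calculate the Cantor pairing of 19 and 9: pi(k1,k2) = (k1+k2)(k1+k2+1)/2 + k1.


k1 + k2 = 28
(k1+k2)(k1+k2+1)/2 = 28 * 29 / 2 = 406
pi = 406 + 19 = 425

425


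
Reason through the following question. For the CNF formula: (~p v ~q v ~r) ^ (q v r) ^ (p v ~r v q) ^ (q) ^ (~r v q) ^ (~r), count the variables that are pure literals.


Check each variable for pure literal status:
p: mixed (not pure)
q: mixed (not pure)
r: mixed (not pure)
Pure literal count = 0

0


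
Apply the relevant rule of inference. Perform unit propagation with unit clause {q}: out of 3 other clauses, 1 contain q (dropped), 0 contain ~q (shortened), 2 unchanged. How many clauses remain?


Satisfied (removed): 1
Shortened (remain): 0
Unchanged (remain): 2
Remaining = 0 + 2 = 2

2


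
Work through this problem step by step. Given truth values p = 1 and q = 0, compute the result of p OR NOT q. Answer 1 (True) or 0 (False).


p = 1, q = 0
Operation: p OR NOT q
Evaluate: 1 OR NOT 0 = 1

1


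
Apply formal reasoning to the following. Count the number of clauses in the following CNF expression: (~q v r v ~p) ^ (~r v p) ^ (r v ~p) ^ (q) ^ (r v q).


A CNF formula is a conjunction of clauses.
Clauses are separated by ^.
Counting the conjuncts: 5 clauses.

5


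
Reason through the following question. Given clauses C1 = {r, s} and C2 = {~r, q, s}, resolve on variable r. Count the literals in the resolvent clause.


Remove r from C1 and ~r from C2.
C1 remainder: {s}
C2 remainder: {q, s}
Union (resolvent): {q, s}
Resolvent has 2 literal(s).

2


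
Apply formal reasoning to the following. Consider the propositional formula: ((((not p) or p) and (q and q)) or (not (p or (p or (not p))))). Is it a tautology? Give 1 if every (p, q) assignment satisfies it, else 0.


Check all 4 assignments:
p=0, q=0: 0
p=0, q=1: 1
p=1, q=0: 0
p=1, q=1: 1
Satisfying count = 2/4.
Tautology iff count = 4: no.

0


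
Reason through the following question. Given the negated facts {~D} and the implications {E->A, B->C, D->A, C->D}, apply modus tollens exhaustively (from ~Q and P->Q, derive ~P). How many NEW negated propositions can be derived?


Initial negated facts: {~D}
Apply modus tollens to closure:
  ~D and C->D  =>  ~C
  ~C and B->C  =>  ~B
Final negated: {~B, ~C, ~D}
New negations: {~B, ~C}
Count = 2

2


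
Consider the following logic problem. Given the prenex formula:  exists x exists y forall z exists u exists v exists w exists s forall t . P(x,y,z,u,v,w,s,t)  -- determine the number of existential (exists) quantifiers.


Quantifier prefix: exists x exists y forall z exists u exists v exists w exists s forall t
Mark each quantifier type:
  E E U E E E E U
Universal count = 2, Existential count = 6
Asked for existential (exists) quantifiers: 6

6


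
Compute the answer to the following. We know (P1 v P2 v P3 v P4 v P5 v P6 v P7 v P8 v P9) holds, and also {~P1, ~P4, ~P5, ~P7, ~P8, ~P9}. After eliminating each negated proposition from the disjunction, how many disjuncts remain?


Original disjuncts (9): P1, P2, P3, P4, P5, P6, P7, P8, P9
Negated (eliminate): ~P1, ~P4, ~P5, ~P7, ~P8, ~P9
Remaining disjuncts: P2, P3, P6
Count = 9 - 6 = 3

3


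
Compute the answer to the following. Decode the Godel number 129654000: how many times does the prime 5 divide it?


Factorize 129654000 by dividing by 5 repeatedly.
Division steps: 5 divides 129654000 exactly 3 time(s).
Exponent of 5 = 3

3


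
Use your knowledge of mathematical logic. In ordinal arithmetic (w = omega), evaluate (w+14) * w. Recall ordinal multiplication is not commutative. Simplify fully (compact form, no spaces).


Compute (w+14) * w.
Ordinal * is associative and left-distributive over +, but NOT commutative; for finite n>1, n*w = w but w*n stays w*n.
(w+14) * w = sup{(w+14)*k : k<w} = sup{w*k+14} = w^2 (the +14 tail is absorbed in the limit).
Result = w^2

w^2


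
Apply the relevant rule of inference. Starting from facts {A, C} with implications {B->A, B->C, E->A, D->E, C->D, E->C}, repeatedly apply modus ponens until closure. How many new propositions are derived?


Initial facts: {A, C}
Apply modus ponens to closure:
  C and C->D  =>  D
  D and D->E  =>  E
Final known: {A, C, D, E}
New propositions: {D, E}
Count = 2

2


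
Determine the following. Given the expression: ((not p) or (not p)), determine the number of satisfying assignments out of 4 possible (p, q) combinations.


Check all 4 assignments:
p=0, q=0: 1
p=0, q=1: 1
p=1, q=0: 0
p=1, q=1: 0
Count of True = 2

2


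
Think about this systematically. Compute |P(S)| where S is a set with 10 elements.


The power set of a set with n elements has 2^n elements.
|P(S)| = 2^10 = 1024

1024


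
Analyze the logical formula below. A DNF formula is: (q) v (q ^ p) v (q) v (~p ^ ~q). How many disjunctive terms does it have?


A DNF formula is a disjunction of terms (conjunctions).
Terms are separated by v.
Counting the disjuncts: 4 terms.

4


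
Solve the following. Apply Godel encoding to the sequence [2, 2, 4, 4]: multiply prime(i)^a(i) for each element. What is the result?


Encode each element as an exponent of the corresponding prime:
  2^2 = 4
  3^2 = 9
  5^4 = 625
  7^4 = 2401
Product = 4 * 9 * 625 * 2401 = 54022500

54022500


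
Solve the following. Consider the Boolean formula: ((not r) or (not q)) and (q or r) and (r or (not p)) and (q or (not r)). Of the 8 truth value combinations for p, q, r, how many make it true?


Evaluate all 8 assignments for p, q, r:
p=0, q=0, r=0: 0
p=0, q=0, r=1: 0
p=0, q=1, r=0: 1
p=0, q=1, r=1: 0
p=1, q=0, r=0: 0
p=1, q=0, r=1: 0
p=1, q=1, r=0: 0
p=1, q=1, r=1: 0
Satisfying count = 1

1


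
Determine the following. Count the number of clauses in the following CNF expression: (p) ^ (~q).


A CNF formula is a conjunction of clauses.
Clauses are separated by ^.
Counting the conjuncts: 2 clauses.

2


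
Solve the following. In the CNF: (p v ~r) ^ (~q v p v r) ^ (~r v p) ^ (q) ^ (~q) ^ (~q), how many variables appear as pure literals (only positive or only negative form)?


Check each variable for pure literal status:
p: pure positive
q: mixed (not pure)
r: mixed (not pure)
Pure literal count = 1

1
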